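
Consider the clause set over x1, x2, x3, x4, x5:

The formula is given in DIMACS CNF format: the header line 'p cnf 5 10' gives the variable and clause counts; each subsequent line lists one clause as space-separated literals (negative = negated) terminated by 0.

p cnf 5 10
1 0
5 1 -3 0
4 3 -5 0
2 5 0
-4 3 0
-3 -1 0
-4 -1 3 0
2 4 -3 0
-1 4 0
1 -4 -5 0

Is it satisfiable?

No, unsatisfiable

(x1) alone gives x1 = True.
(¬x3) alone gives x3 = False.
(¬x4) alone gives x4 = False.
That conflicts with the unit clause (x4).
No assignment satisfies every clause.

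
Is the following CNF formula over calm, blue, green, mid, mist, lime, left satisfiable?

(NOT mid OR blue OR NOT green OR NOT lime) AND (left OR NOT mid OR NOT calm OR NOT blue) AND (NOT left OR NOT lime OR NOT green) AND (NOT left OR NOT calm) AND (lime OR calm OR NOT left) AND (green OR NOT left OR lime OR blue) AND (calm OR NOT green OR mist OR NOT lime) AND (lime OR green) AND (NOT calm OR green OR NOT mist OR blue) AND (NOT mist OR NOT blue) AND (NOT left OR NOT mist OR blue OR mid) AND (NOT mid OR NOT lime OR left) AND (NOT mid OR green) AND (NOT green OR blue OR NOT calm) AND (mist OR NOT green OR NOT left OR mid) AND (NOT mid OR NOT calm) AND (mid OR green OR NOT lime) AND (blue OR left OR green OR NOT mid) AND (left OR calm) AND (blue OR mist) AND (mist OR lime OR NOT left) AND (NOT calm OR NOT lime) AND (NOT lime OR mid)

Suppose left = false.
From the singleton clause (calm), calm = true.
From the singleton clause (NOT mid), mid = false.
From the singleton clause (NOT lime), lime = false.
From the singleton clause (green), green = true.
From the singleton clause (blue), blue = true.
From the singleton clause (NOT mist), mist = false.
All clauses are satisfied.
A satisfying assignment: calm=true,  blue=true,  green=true,  mid=false,  mist=false,  lime=false,  left=false.

Yes, satisfiable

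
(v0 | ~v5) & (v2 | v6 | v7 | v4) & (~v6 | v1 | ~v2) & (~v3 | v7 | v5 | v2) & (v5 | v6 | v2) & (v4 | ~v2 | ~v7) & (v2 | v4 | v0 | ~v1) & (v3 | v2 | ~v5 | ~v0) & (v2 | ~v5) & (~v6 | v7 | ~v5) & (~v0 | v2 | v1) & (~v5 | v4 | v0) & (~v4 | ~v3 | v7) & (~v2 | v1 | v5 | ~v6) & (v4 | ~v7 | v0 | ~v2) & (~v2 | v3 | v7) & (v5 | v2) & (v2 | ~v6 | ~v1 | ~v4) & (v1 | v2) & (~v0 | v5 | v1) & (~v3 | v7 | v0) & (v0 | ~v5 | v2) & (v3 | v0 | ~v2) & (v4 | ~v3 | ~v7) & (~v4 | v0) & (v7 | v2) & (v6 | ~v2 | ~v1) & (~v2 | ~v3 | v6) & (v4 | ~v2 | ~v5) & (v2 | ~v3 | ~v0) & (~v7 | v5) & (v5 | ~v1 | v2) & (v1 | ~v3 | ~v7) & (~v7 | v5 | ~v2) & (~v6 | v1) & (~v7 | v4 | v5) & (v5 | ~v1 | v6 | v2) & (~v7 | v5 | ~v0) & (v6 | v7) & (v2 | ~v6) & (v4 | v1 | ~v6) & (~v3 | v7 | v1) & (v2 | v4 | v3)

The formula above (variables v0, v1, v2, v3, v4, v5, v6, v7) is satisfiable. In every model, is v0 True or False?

True

Suppose v0 = 0.
(~v5) alone gives v5 = 0.
(v2) alone gives v2 = 1.
(v3) alone gives v3 = 1.
(v7) alone gives v7 = 1.
Now (~v7) is unsatisfied and unit — conflict.
So every satisfying assignment has v0 = True.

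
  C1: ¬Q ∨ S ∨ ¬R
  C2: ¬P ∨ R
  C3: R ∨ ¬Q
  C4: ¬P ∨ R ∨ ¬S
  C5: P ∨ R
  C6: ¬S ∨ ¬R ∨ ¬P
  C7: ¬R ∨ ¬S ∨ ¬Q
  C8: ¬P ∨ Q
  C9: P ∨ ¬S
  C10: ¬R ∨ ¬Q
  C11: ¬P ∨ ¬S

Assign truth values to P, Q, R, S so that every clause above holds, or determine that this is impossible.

Suppose P = False.
(R) alone gives R = True.
(¬S) alone gives S = False.
(¬Q) alone gives Q = False.
Every clause now holds.

P=False; Q=False; R=True; S=False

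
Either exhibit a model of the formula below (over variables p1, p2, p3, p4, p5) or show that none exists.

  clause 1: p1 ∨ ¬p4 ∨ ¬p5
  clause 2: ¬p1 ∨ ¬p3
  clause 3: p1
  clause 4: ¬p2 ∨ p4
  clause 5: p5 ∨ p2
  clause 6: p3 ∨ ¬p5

From the singleton clause (p1), p1 = True.
From the singleton clause (¬p3), p3 = False.
From the singleton clause (¬p5), p5 = False.
From the singleton clause (p2), p2 = True.
From the singleton clause (p4), p4 = True.
Every clause now holds.

p1=True,  p2=True,  p3=False,  p4=True,  p5=False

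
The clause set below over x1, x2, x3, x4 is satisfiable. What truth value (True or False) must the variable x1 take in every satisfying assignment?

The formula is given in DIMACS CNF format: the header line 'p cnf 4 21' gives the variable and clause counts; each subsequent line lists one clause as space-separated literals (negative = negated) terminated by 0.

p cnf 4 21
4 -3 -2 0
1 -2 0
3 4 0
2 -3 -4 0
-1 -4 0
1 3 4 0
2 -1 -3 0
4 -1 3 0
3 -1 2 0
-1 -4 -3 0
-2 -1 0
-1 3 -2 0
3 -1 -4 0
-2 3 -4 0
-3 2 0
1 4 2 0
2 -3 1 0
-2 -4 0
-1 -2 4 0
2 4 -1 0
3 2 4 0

Suppose x1 = True.
(¬x4) alone gives x4 = False.
(x3) alone gives x3 = True.
(¬x2) alone gives x2 = False.
Now (x2) is unsatisfied and unit — conflict.
So every satisfying assignment has x1 = False.

False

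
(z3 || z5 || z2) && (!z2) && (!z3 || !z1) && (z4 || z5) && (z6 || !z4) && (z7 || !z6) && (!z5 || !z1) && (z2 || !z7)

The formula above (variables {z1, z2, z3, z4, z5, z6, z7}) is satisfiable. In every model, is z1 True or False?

Suppose z1 = true.
The clause (!z2) is unit, so z2 = false.
The clause (!z3) is unit, so z3 = false.
The clause (z5) is unit, so z5 = true.
That conflicts with the unit clause (!z5).
So every satisfying assignment has z1 = False.

False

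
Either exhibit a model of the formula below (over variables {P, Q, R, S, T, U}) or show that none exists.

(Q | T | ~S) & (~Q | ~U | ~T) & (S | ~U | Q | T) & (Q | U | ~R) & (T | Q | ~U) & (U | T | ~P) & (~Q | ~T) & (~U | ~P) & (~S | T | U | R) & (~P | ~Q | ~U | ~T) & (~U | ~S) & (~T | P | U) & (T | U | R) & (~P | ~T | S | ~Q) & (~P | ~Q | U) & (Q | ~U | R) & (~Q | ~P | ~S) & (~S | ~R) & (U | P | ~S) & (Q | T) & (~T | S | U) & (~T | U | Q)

P=0,  Q=1,  R=1,  S=0,  T=0,  U=0

Branch on Q: set Q = 1.
(~T) alone gives T = 0.
Branch on U: set U = 0.
(~P) alone gives P = 0.
(R) alone gives R = 1.
(~S) alone gives S = 0.
Every clause now holds.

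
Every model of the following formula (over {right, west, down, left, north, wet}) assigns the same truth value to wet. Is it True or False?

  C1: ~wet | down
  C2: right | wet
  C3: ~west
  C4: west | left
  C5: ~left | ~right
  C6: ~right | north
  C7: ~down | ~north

Suppose wet = 0.
Unit clause (right) forces right = 1.
Unit clause (~west) forces west = 0.
Unit clause (left) forces left = 1.
But (~left) is also a unit clause — contradiction.
So every satisfying assignment has wet = True.

True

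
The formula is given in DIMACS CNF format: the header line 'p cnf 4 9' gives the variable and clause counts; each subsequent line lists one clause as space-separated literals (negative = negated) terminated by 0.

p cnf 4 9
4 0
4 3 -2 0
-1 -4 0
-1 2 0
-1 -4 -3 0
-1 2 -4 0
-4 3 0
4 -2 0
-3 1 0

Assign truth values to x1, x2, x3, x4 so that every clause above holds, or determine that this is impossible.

From the singleton clause (x4), x4 = True.
From the singleton clause (¬x1), x1 = False.
From the singleton clause (x3), x3 = True.
Now (¬x3) is unsatisfied and unit — conflict.

UNSATISFIABLE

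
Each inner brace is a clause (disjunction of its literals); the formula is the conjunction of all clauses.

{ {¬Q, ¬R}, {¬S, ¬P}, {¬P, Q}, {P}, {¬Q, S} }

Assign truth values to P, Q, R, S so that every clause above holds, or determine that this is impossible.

UNSATISFIABLE

The clause (P) is unit, so P = True.
The clause (¬S) is unit, so S = False.
The clause (Q) is unit, so Q = True.
Now (¬Q) is unsatisfied and unit — conflict.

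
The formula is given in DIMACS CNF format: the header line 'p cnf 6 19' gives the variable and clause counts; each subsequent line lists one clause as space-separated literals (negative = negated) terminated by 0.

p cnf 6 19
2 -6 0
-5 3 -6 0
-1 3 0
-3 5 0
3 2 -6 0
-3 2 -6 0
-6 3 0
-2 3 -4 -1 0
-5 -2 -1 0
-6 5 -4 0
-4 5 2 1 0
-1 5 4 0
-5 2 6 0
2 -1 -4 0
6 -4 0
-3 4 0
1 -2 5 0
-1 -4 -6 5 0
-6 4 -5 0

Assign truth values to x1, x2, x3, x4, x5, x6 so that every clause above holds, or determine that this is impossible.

x1 ↦ False,  x2 ↦ True,  x3 ↦ True,  x4 ↦ True,  x5 ↦ True,  x6 ↦ True

Case x2 = True:
Case x1 = False:
Unit clause (x5) forces x5 = True.
Case x3 = True:
Unit clause (x4) forces x4 = True.
Unit clause (x6) forces x6 = True.
Every clause now holds.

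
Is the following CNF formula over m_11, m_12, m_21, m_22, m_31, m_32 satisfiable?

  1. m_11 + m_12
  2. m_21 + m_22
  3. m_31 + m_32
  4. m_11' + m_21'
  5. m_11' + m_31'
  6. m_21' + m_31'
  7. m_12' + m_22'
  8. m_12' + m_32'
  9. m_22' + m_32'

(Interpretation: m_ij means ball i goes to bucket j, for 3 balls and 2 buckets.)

Branch on m_11: set m_11 = 1.
(m_21') alone gives m_21 = 0.
(m_22) alone gives m_22 = 1.
(m_31') alone gives m_31 = 0.
(m_32) alone gives m_32 = 1.
But (m_32') is also a unit clause — contradiction.
Backtrack on m_11: now try m_11 = 0.
(m_12) alone gives m_12 = 1.
(m_22') alone gives m_22 = 0.
(m_21) alone gives m_21 = 1.
(m_31') alone gives m_31 = 0.
(m_32) alone gives m_32 = 1.
But (m_32') is also a unit clause — contradiction.
Either choice for m_11 ends in contradiction.
No assignment satisfies every clause.

No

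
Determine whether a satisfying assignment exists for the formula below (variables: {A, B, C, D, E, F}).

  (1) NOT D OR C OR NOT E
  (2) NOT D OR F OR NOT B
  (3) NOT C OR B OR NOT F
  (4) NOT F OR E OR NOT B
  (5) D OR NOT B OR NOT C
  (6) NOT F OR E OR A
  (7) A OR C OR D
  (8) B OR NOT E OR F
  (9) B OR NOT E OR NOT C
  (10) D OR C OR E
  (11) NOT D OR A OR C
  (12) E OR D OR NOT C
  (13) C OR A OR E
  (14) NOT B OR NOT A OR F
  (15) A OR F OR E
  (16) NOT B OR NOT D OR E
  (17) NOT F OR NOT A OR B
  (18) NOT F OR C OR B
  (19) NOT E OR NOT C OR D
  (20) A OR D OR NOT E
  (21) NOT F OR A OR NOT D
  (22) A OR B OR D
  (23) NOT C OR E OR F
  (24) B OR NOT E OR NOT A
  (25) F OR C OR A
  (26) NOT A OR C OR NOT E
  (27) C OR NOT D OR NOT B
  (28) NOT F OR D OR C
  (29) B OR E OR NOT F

Try D = true.
Try C = true.
Try F = true.
(B) alone gives B = true.
(E) alone gives E = true.
(A) alone gives A = true.
This assignment satisfies each clause.
A satisfying assignment: A=true, B=true, C=true, D=true, E=true, F=true.

Yes, satisfiable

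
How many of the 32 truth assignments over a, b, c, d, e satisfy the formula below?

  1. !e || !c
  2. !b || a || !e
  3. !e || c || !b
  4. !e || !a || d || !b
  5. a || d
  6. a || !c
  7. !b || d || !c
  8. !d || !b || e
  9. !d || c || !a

7

There are 2^5 = 32 truth assignments over (a, b, c, d, e).
Split on c. With c = true, the clauses containing c are satisfied and !c drops from the rest; 2 of the 2^4 = 16 assignments to the other variables satisfy what remains.
With c = false, by the same count on the reduced clause set, 5 assignments work.
(One model: a=F, b=F, c=F, d=T, e=F.)
Total: 2 + 5 = 7.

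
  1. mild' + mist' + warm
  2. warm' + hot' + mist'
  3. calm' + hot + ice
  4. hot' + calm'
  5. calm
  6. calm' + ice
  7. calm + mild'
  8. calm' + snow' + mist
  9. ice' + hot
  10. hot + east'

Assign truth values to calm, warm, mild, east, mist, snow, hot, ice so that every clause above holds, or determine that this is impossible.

From the singleton clause (calm), calm = 1.
From the singleton clause (hot'), hot = 0.
From the singleton clause (ice), ice = 1.
Now (ice') is unsatisfied and unit — conflict.

UNSATISFIABLE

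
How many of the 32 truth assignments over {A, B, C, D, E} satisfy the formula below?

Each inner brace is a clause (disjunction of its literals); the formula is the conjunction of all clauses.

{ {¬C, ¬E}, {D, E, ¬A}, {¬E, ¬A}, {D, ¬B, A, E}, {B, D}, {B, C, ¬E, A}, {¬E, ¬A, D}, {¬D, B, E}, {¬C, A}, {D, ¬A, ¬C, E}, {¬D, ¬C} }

There are 2^5 = 32 truth assignments over (A, B, C, D, E).
Split on C. With C = True, the clauses containing C are satisfied and ¬C drops from the rest; 0 of the 2^4 = 16 assignments to the other variables satisfy what remains.
With C = False, by the same count on the reduced clause set, 4 assignments work.
(One model: A=F, B=T, C=F, D=F, E=T.)
Total: 0 + 4 = 4.

4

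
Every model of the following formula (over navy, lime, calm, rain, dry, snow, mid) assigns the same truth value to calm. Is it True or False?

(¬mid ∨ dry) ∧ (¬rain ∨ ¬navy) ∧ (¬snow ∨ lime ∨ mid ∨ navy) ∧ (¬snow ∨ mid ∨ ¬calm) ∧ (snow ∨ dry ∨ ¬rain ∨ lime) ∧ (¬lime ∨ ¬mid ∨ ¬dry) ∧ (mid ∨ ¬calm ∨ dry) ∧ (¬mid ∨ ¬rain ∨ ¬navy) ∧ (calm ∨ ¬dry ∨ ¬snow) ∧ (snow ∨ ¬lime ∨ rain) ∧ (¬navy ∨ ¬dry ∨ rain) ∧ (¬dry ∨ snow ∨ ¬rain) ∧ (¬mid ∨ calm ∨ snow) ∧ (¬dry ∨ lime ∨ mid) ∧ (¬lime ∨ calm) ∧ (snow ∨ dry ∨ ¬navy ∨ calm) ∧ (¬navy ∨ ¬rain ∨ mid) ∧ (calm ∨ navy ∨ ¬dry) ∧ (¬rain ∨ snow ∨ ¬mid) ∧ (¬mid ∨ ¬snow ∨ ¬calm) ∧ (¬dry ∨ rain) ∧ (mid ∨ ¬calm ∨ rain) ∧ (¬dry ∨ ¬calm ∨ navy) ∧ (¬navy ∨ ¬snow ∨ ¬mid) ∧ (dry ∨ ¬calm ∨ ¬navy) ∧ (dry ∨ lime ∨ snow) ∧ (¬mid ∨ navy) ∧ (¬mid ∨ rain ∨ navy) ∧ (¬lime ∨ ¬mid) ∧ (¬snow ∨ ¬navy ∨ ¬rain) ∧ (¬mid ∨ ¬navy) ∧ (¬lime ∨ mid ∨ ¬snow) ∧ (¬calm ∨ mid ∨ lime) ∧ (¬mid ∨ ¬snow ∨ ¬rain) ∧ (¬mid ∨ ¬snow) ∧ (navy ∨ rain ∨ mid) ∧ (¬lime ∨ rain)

Suppose calm = True.
Try mid = False.
Unit clause (¬snow) forces snow = False.
Unit clause (dry) forces dry = True.
Unit clause (¬rain) forces rain = False.
That conflicts with the unit clause (rain).
Backtrack on mid: now try mid = True.
Unit clause (dry) forces dry = True.
Unit clause (¬lime) forces lime = False.
Unit clause (¬snow) forces snow = False.
Unit clause (¬rain) forces rain = False.
That conflicts with the unit clause (rain).
Either choice for mid ends in contradiction.
So every satisfying assignment has calm = False.

False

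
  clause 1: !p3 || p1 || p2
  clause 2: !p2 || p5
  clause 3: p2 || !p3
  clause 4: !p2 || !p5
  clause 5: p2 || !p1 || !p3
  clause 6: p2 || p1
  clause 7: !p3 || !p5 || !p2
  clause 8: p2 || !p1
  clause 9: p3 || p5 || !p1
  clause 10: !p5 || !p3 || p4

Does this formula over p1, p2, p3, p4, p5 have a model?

No

Case p2 = false:
(!p3) alone gives p3 = false.
(p1) alone gives p1 = true.
That conflicts with the unit clause (!p1).
That branch fails; take p2 = true instead.
(p5) alone gives p5 = true.
That conflicts with the unit clause (!p5).
Neither p2 = true nor p2 = false works.
No assignment satisfies every clause.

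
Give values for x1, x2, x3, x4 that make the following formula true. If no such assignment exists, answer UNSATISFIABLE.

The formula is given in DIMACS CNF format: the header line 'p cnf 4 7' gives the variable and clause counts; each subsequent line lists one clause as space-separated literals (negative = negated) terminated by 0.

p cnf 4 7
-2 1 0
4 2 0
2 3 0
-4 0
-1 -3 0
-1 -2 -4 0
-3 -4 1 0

x1 ↦ True,  x2 ↦ True,  x3 ↦ False,  x4 ↦ False

Unit clause (¬x4) forces x4 = False.
Unit clause (x2) forces x2 = True.
Unit clause (x1) forces x1 = True.
Unit clause (¬x3) forces x3 = False.
This assignment satisfies each clause.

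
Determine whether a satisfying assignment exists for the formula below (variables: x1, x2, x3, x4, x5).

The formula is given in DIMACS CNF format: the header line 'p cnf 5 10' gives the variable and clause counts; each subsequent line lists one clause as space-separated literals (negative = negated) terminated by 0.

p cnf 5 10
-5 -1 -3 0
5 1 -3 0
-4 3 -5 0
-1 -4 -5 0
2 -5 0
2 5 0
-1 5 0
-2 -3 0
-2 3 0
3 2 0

Branch on x2: set x2 = True.
Unit clause (¬x3) forces x3 = False.
Now (x3) is unsatisfied and unit — conflict.
That branch fails; take x2 = False instead.
Unit clause (¬x5) forces x5 = False.
Now (x5) is unsatisfied and unit — conflict.
Both values of x2 lead to a conflict.
No assignment satisfies every clause.

No, unsatisfiable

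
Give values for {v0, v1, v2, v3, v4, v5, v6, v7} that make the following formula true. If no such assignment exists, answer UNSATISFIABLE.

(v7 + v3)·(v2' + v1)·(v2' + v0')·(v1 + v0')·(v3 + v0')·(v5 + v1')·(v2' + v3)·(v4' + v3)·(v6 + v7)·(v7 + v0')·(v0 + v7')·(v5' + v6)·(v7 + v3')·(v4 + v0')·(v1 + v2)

v0: 1; v1: 1; v2: 0; v3: 1; v4: 1; v5: 1; v6: 1; v7: 1

Suppose v7 = 1.
Unit clause (v0) forces v0 = 1.
Unit clause (v2') forces v2 = 0.
Unit clause (v1) forces v1 = 1.
Unit clause (v3) forces v3 = 1.
Unit clause (v5) forces v5 = 1.
Unit clause (v6) forces v6 = 1.
Unit clause (v4) forces v4 = 1.
Every clause now holds.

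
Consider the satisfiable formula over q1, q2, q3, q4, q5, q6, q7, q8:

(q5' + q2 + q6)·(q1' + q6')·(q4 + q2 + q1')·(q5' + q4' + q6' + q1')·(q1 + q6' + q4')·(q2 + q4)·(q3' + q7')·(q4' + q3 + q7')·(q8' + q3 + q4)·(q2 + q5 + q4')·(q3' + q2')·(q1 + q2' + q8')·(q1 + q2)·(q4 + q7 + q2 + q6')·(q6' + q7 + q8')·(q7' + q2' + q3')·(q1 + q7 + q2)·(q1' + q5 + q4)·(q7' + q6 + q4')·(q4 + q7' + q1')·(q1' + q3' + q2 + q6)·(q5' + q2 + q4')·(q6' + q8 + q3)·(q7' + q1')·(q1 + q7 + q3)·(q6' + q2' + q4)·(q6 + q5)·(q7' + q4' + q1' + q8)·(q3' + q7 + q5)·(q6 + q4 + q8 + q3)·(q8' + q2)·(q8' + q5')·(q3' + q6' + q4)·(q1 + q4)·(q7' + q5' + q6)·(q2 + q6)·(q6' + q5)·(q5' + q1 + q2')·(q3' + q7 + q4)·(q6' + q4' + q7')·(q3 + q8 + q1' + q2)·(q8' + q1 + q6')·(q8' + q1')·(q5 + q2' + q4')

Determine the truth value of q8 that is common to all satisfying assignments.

False

Suppose q8 = 1.
(q2) alone gives q2 = 1.
(q3') alone gives q3 = 0.
(q4) alone gives q4 = 1.
(q7') alone gives q7 = 0.
(q1) alone gives q1 = 1.
Now (q1') is unsatisfied and unit — conflict.
So every satisfying assignment has q8 = False.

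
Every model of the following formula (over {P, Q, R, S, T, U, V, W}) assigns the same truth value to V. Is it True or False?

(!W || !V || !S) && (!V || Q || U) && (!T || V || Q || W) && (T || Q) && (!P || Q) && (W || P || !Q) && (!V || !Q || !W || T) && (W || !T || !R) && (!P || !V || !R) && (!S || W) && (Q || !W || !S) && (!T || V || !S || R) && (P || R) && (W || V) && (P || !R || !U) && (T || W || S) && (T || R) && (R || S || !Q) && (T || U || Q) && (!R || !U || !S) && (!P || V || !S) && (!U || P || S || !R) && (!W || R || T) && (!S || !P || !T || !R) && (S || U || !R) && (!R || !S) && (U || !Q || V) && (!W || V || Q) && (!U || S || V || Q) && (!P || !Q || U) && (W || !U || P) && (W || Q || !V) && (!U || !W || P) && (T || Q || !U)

False

Suppose V = true.
Branch on W: set W = false.
The clause (!S) is unit, so S = false.
The clause (T) is unit, so T = true.
The clause (!R) is unit, so R = false.
The clause (P) is unit, so P = true.
The clause (Q) is unit, so Q = true.
That conflicts with the unit clause (!Q).
That branch fails; take W = true instead.
The clause (!S) is unit, so S = false.
Branch on Q: set Q = true.
The clause (T) is unit, so T = true.
The clause (R) is unit, so R = true.
The clause (!P) is unit, so P = false.
The clause (!U) is unit, so U = false.
That conflicts with the unit clause (U).
That branch fails; take Q = false instead.
The clause (U) is unit, so U = true.
The clause (T) is unit, so T = true.
The clause (!P) is unit, so P = false.
That conflicts with the unit clause (P).
Both values of Q lead to a conflict.
Both values of W lead to a conflict.
So every satisfying assignment has V = False.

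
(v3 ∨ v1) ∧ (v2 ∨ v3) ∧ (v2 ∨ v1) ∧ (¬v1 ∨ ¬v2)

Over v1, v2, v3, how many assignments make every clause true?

There are 2^3 = 8 truth assignments over (v1, v2, v3).
Split on v3. With v3 = True, the clauses containing v3 are satisfied and ¬v3 drops from the rest; 2 of the 2^2 = 4 assignments to the other variables satisfy what remains.
With v3 = False, by the same count on the reduced clause set, 0 assignments work.
Total: 2 + 0 = 2.

2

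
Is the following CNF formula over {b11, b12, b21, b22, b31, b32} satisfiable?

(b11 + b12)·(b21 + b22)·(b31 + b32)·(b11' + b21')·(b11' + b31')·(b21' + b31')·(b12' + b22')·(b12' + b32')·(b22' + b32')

No

Branch on b11: set b11 = 1.
From the singleton clause (b21'), b21 = 0.
From the singleton clause (b22), b22 = 1.
From the singleton clause (b31'), b31 = 0.
From the singleton clause (b32), b32 = 1.
That conflicts with the unit clause (b32').
So b11 must be the other value — set b11 = 0.
From the singleton clause (b12), b12 = 1.
From the singleton clause (b22'), b22 = 0.
From the singleton clause (b21), b21 = 1.
From the singleton clause (b31'), b31 = 0.
From the singleton clause (b32), b32 = 1.
That conflicts with the unit clause (b32').
Both values of b11 lead to a conflict.
No assignment satisfies every clause.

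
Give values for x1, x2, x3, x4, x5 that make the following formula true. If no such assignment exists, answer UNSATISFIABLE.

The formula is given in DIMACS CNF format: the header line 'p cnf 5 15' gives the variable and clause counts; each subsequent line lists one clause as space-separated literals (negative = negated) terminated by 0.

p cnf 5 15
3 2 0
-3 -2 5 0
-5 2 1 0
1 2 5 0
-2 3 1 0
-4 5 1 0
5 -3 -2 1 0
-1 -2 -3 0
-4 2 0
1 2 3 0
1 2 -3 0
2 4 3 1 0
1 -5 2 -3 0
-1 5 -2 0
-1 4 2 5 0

x1=True; x2=True; x3=False; x4=True; x5=True

Suppose x3 = False.
Unit clause (x2) forces x2 = True.
Unit clause (x1) forces x1 = True.
Unit clause (x5) forces x5 = True.
No clause remains; x4 is free.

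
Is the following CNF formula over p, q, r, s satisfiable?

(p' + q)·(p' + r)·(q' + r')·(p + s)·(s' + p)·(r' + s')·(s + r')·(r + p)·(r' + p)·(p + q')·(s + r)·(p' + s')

Suppose p = 0.
From the singleton clause (s), s = 1.
That conflicts with the unit clause (s').
Backtrack on p: now try p = 1.
From the singleton clause (q), q = 1.
From the singleton clause (r), r = 1.
That conflicts with the unit clause (r').
Both values of p lead to a conflict.
No assignment satisfies every clause.

No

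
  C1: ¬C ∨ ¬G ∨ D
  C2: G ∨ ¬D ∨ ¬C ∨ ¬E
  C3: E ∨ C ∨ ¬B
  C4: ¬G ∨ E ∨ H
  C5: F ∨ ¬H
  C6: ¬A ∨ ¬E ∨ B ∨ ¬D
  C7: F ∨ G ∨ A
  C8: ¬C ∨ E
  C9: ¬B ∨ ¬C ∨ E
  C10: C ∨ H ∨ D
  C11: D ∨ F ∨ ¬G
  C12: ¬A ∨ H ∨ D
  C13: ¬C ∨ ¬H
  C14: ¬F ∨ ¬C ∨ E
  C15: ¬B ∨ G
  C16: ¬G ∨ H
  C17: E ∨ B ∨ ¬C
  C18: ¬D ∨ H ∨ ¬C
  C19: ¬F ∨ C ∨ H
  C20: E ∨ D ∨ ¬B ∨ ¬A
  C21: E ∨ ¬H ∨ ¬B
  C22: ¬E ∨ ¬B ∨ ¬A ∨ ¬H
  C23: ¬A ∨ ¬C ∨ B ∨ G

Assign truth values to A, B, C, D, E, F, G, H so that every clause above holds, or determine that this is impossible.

A ↦ False,  B ↦ False,  C ↦ False,  D ↦ True,  E ↦ False,  F ↦ True,  G ↦ False,  H ↦ True

Try F = True.
Try C = False.
Unit clause (H) forces H = True.
Try E = False.
Unit clause (¬B) forces B = False.
Every clause is now satisfied; A, D, G are unconstrained.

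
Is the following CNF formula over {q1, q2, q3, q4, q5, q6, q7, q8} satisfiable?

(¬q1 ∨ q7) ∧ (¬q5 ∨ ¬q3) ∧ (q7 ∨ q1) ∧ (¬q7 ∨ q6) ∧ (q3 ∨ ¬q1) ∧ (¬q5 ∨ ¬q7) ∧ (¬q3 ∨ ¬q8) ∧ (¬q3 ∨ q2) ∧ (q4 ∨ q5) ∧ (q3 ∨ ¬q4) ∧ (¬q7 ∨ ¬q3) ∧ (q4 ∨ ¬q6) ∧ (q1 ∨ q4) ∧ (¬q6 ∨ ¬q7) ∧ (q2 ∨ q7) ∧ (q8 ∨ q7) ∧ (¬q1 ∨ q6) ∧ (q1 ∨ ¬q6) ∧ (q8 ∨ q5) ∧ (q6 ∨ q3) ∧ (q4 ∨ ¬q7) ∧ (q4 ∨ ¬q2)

No

Case q1 = False:
(q7) alone gives q7 = True.
(q6) alone gives q6 = True.
But (¬q6) is also a unit clause — contradiction.
That branch fails; take q1 = True instead.
(q7) alone gives q7 = True.
(q6) alone gives q6 = True.
But (¬q6) is also a unit clause — contradiction.
Both values of q1 lead to a conflict.
No assignment satisfies every clause.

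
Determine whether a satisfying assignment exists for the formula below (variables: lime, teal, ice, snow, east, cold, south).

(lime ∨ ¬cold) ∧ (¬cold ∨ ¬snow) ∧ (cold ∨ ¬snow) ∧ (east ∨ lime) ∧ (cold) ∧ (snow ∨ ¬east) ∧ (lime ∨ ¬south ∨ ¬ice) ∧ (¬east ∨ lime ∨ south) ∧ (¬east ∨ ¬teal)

Yes, satisfiable

The clause (cold) is unit, so cold = True.
The clause (lime) is unit, so lime = True.
The clause (¬snow) is unit, so snow = False.
The clause (¬east) is unit, so east = False.
No clause remains; teal, ice, south are free.
A satisfying assignment: lime ↦ True; teal ↦ False; ice ↦ False; snow ↦ False; east ↦ False; cold ↦ True; south ↦ False.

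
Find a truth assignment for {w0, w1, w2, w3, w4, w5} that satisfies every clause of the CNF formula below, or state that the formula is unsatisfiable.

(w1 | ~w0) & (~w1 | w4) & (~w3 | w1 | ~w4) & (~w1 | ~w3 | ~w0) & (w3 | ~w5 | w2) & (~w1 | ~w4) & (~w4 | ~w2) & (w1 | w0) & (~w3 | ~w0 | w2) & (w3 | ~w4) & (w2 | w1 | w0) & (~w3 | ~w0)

Case w1 = 1:
The clause (w4) is unit, so w4 = 1.
That conflicts with the unit clause (~w4).
So w1 must be the other value — set w1 = 0.
The clause (~w0) is unit, so w0 = 0.
That conflicts with the unit clause (w0).
Both values of w1 lead to a conflict.

UNSATISFIABLE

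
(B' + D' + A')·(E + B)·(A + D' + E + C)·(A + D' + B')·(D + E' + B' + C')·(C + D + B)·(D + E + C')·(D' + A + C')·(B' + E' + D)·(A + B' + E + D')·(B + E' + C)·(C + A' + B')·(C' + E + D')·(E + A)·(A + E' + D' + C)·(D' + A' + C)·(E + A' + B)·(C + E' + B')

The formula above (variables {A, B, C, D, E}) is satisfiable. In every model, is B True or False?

False

Suppose B = 1.
Branch on D: set D = 0.
Unit clause (E') forces E = 0.
Unit clause (C') forces C = 0.
Unit clause (A') forces A = 0.
But (A) is also a unit clause — contradiction.
So D must be the other value — set D = 1.
Unit clause (A') forces A = 0.
But (A) is also a unit clause — contradiction.
Neither D = 1 nor D = 0 works.
So every satisfying assignment has B = False.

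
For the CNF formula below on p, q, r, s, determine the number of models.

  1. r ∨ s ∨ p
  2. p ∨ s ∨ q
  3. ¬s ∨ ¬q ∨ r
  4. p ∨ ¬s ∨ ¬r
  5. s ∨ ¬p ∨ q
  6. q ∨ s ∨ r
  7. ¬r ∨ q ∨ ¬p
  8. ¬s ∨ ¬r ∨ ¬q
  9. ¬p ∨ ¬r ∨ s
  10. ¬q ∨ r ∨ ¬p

There are 2^4 = 16 truth assignments over (p, q, r, s).
Check each against the 10 clauses (columns in the order p, q, r, s):
  F F F F  ✗ fails (r ∨ s ∨ p)
  F F F T  ✓ satisfies all
  F F T F  ✗ fails (p ∨ s ∨ q)
  F F T T  ✗ fails (p ∨ ¬s ∨ ¬r)
  F T F F  ✗ fails (r ∨ s ∨ p)
  F T F T  ✗ fails (¬s ∨ ¬q ∨ r)
  F T T F  ✓ satisfies all
  F T T T  ✗ fails (p ∨ ¬s ∨ ¬r)
  T F F F  ✗ fails (s ∨ ¬p ∨ q)
  T F F T  ✓ satisfies all
  T F T F  ✗ fails (s ∨ ¬p ∨ q)
  T F T T  ✗ fails (¬r ∨ q ∨ ¬p)
  T T F F  ✗ fails (¬q ∨ r ∨ ¬p)
  T T F T  ✗ fails (¬s ∨ ¬q ∨ r)
  T T T F  ✗ fails (¬p ∨ ¬r ∨ s)
  T T T T  ✗ fails (¬s ∨ ¬r ∨ ¬q)
3 of the 16 rows are models.

3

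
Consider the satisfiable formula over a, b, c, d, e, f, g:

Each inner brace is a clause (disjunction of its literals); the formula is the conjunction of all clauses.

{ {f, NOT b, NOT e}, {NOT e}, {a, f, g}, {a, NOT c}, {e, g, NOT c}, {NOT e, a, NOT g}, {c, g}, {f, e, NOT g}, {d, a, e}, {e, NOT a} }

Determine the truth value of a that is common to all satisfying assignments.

Suppose a = true.
From the singleton clause (NOT e), e = false.
Now (e) is unsatisfied and unit — conflict.
So every satisfying assignment has a = False.

False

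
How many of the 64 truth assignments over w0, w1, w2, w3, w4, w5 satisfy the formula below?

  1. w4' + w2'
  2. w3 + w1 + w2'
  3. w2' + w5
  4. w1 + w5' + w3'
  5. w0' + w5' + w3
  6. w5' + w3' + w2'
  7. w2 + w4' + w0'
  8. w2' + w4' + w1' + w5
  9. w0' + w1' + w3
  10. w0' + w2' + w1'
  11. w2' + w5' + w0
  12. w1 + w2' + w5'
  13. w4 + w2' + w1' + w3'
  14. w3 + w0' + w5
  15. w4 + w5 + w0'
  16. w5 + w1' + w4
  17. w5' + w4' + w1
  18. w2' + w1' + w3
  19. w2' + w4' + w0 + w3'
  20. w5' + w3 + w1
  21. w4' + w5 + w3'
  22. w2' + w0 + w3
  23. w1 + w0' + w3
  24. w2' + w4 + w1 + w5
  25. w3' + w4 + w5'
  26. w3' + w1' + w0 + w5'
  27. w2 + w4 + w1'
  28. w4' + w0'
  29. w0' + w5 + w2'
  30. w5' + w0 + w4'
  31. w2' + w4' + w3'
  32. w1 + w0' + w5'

There are 2^6 = 64 truth assignments over (w0, w1, w2, w3, w4, w5).
Split on w4. With w4 = 1, the clauses containing w4 are satisfied and w4' drops from the rest; 2 of the 2^5 = 32 assignments to the other variables satisfy what remains.
With w4 = 0, by the same count on the reduced clause set, 2 assignments work.
Total: 2 + 2 = 4.

4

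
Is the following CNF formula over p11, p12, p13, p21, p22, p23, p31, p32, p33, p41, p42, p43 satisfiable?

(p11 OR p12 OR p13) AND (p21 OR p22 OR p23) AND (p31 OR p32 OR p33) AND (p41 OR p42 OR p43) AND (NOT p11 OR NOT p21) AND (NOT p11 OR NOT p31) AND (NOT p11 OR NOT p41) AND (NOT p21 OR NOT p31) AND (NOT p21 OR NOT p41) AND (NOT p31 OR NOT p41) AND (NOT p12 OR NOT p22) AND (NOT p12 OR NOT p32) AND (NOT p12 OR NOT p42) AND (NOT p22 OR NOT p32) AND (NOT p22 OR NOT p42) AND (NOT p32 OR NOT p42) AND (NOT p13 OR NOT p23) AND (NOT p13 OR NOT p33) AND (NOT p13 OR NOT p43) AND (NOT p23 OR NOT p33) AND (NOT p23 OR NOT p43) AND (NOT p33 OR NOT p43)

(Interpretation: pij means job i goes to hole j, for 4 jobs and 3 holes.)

No

Case p11 = false:
Case p12 = true:
From the singleton clause (NOT p22), p22 = false.
From the singleton clause (NOT p32), p32 = false.
From the singleton clause (NOT p42), p42 = false.
Case p21 = true:
From the singleton clause (NOT p31), p31 = false.
From the singleton clause (p33), p33 = true.
From the singleton clause (NOT p41), p41 = false.
From the singleton clause (p43), p43 = true.
But (NOT p43) is also a unit clause — contradiction.
So p21 must be the other value — set p21 = false.
From the singleton clause (p23), p23 = true.
From the singleton clause (NOT p13), p13 = false.
From the singleton clause (NOT p33), p33 = false.
From the singleton clause (p31), p31 = true.
From the singleton clause (NOT p41), p41 = false.
From the singleton clause (p43), p43 = true.
But (NOT p43) is also a unit clause — contradiction.
Either choice for p21 ends in contradiction.
So p12 must be the other value — set p12 = false.
From the singleton clause (p13), p13 = true.
From the singleton clause (NOT p23), p23 = false.
From the singleton clause (NOT p33), p33 = false.
From the singleton clause (NOT p43), p43 = false.
Case p21 = true:
From the singleton clause (NOT p31), p31 = false.
From the singleton clause (p32), p32 = true.
From the singleton clause (NOT p41), p41 = false.
From the singleton clause (p42), p42 = true.
But (NOT p42) is also a unit clause — contradiction.
So p21 must be the other value — set p21 = false.
From the singleton clause (p22), p22 = true.
From the singleton clause (NOT p32), p32 = false.
From the singleton clause (p31), p31 = true.
From the singleton clause (NOT p41), p41 = false.
From the singleton clause (p42), p42 = true.
But (NOT p42) is also a unit clause — contradiction.
Either choice for p21 ends in contradiction.
Either choice for p12 ends in contradiction.
So p11 must be the other value — set p11 = true.
From the singleton clause (NOT p21), p21 = false.
From the singleton clause (NOT p31), p31 = false.
From the singleton clause (NOT p41), p41 = false.
Case p22 = true:
From the singleton clause (NOT p12), p12 = false.
From the singleton clause (NOT p32), p32 = false.
From the singleton clause (p33), p33 = true.
From the singleton clause (NOT p42), p42 = false.
From the singleton clause (p43), p43 = true.
But (NOT p43) is also a unit clause — contradiction.
So p22 must be the other value — set p22 = false.
From the singleton clause (p23), p23 = true.
From the singleton clause (NOT p13), p13 = false.
From the singleton clause (NOT p33), p33 = false.
From the singleton clause (p32), p32 = true.
From the singleton clause (NOT p12), p12 = false.
From the singleton clause (NOT p42), p42 = false.
From the singleton clause (p43), p43 = true.
But (NOT p43) is also a unit clause — contradiction.
Either choice for p22 ends in contradiction.
Either choice for p11 ends in contradiction.
No assignment satisfies every clause.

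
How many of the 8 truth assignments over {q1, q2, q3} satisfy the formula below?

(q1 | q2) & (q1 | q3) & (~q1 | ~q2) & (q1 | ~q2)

There are 2^3 = 8 truth assignments over (q1, q2, q3).
Check each against the 4 clauses (columns in the order q1, q2, q3):
  F F F  ✗ fails (q1 | q2)
  F F T  ✗ fails (q1 | q2)
  F T F  ✗ fails (q1 | q3)
  F T T  ✗ fails (q1 | ~q2)
  T F F  ✓ satisfies all
  T F T  ✓ satisfies all
  T T F  ✗ fails (~q1 | ~q2)
  T T T  ✗ fails (~q1 | ~q2)
2 of the 8 rows are models.

2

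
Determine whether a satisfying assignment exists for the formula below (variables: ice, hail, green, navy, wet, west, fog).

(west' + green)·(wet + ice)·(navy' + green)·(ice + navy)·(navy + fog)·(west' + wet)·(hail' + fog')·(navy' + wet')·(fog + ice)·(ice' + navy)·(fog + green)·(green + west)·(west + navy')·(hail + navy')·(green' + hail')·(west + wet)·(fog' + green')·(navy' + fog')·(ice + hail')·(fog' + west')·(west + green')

Suppose west = 0.
(green) alone gives green = 1.
Now (green') is unsatisfied and unit — conflict.
Backtrack on west: now try west = 1.
(green) alone gives green = 1.
(wet) alone gives wet = 1.
(navy') alone gives navy = 0.
(ice) alone gives ice = 1.
Now (ice') is unsatisfied and unit — conflict.
Both values of west lead to a conflict.
No assignment satisfies every clause.

No, unsatisfiable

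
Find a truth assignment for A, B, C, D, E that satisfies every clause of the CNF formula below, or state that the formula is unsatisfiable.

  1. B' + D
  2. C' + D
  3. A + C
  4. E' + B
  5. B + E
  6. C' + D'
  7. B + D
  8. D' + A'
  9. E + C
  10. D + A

UNSATISFIABLE

Try B = 0.
(E') alone gives E = 0.
That conflicts with the unit clause (E).
Backtrack on B: now try B = 1.
(D) alone gives D = 1.
(C') alone gives C = 0.
(A) alone gives A = 1.
That conflicts with the unit clause (A').
Neither B = 1 nor B = 0 works.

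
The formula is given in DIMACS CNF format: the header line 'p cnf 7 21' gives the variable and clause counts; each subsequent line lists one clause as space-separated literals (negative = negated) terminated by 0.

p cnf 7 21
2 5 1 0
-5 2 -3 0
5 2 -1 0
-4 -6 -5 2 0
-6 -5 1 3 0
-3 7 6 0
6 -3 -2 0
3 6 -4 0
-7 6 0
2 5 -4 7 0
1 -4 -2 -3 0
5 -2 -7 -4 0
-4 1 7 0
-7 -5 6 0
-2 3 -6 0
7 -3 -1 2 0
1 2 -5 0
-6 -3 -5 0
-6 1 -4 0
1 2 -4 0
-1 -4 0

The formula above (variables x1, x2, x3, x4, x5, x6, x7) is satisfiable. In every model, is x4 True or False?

False

Suppose x4 = True.
Unit clause (¬x1) forces x1 = False.
Unit clause (x7) forces x7 = True.
Unit clause (x6) forces x6 = True.
That conflicts with the unit clause (¬x6).
So every satisfying assignment has x4 = False.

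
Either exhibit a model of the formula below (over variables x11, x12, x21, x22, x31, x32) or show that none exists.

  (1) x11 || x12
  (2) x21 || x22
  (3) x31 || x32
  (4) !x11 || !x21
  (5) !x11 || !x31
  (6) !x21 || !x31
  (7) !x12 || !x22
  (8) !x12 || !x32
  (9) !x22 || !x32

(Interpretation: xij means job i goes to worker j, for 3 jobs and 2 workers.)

UNSATISFIABLE

Try x11 = true.
The clause (!x21) is unit, so x21 = false.
The clause (x22) is unit, so x22 = true.
The clause (!x31) is unit, so x31 = false.
The clause (x32) is unit, so x32 = true.
Now (!x32) is unsatisfied and unit — conflict.
Backtrack on x11: now try x11 = false.
The clause (x12) is unit, so x12 = true.
The clause (!x22) is unit, so x22 = false.
The clause (x21) is unit, so x21 = true.
The clause (!x31) is unit, so x31 = false.
The clause (x32) is unit, so x32 = true.
Now (!x32) is unsatisfied and unit — conflict.
Neither x11 = true nor x11 = false works.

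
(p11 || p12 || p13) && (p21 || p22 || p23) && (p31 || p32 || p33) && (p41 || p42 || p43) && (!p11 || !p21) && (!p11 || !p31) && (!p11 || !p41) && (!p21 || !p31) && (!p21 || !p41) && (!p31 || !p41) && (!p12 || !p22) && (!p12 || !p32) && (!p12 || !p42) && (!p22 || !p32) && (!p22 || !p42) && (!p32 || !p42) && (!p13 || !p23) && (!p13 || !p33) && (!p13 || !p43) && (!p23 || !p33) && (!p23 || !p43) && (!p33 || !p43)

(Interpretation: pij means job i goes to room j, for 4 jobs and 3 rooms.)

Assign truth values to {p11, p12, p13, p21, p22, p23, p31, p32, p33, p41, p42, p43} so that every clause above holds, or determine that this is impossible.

Try p11 = false.
Try p12 = true.
(!p22) alone gives p22 = false.
(!p32) alone gives p32 = false.
(!p42) alone gives p42 = false.
Try p21 = true.
(!p31) alone gives p31 = false.
(p33) alone gives p33 = true.
(!p41) alone gives p41 = false.
(p43) alone gives p43 = true.
That conflicts with the unit clause (!p43).
So p21 must be the other value — set p21 = false.
(p23) alone gives p23 = true.
(!p13) alone gives p13 = false.
(!p33) alone gives p33 = false.
(p31) alone gives p31 = true.
(!p41) alone gives p41 = false.
(p43) alone gives p43 = true.
That conflicts with the unit clause (!p43).
Both values of p21 lead to a conflict.
So p12 must be the other value — set p12 = false.
(p13) alone gives p13 = true.
(!p23) alone gives p23 = false.
(!p33) alone gives p33 = false.
(!p43) alone gives p43 = false.
Try p21 = true.
(!p31) alone gives p31 = false.
(p32) alone gives p32 = true.
(!p41) alone gives p41 = false.
(p42) alone gives p42 = true.
That conflicts with the unit clause (!p42).
So p21 must be the other value — set p21 = false.
(p22) alone gives p22 = true.
(!p32) alone gives p32 = false.
(p31) alone gives p31 = true.
(!p41) alone gives p41 = false.
(p42) alone gives p42 = true.
That conflicts with the unit clause (!p42).
Both values of p21 lead to a conflict.
Both values of p12 lead to a conflict.
So p11 must be the other value — set p11 = true.
(!p21) alone gives p21 = false.
(!p31) alone gives p31 = false.
(!p41) alone gives p41 = false.
Try p22 = true.
(!p12) alone gives p12 = false.
(!p32) alone gives p32 = false.
(p33) alone gives p33 = true.
(!p42) alone gives p42 = false.
(p43) alone gives p43 = true.
That conflicts with the unit clause (!p43).
So p22 must be the other value — set p22 = false.
(p23) alone gives p23 = true.
(!p13) alone gives p13 = false.
(!p33) alone gives p33 = false.
(p32) alone gives p32 = true.
(!p12) alone gives p12 = false.
(!p42) alone gives p42 = false.
(p43) alone gives p43 = true.
That conflicts with the unit clause (!p43).
Both values of p22 lead to a conflict.
Both values of p11 lead to a conflict.

UNSATISFIABLE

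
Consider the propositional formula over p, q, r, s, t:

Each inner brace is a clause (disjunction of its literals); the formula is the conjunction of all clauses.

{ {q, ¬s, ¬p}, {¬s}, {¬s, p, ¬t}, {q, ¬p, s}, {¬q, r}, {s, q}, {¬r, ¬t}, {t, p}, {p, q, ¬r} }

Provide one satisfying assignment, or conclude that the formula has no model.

Unit clause (¬s) forces s = False.
Unit clause (q) forces q = True.
Unit clause (r) forces r = True.
Unit clause (¬t) forces t = False.
Unit clause (p) forces p = True.
This assignment satisfies each clause.

p: True, q: True, r: True, s: False, t: False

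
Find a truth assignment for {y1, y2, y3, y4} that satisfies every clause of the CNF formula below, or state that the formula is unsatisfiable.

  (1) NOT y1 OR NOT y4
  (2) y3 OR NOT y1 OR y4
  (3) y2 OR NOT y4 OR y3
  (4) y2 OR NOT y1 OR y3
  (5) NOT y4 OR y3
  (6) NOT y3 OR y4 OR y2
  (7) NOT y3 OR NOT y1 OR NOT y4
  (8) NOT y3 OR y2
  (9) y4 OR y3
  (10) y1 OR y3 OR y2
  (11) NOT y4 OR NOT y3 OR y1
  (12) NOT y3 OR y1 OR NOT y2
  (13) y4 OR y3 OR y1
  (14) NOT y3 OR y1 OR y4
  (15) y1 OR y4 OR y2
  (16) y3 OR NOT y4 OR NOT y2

y1 ↦ true, y2 ↦ true, y3 ↦ true, y4 ↦ false

Case y1 = true:
Unit clause (NOT y4) forces y4 = false.
Unit clause (y3) forces y3 = true.
Unit clause (y2) forces y2 = true.
Every clause now holds.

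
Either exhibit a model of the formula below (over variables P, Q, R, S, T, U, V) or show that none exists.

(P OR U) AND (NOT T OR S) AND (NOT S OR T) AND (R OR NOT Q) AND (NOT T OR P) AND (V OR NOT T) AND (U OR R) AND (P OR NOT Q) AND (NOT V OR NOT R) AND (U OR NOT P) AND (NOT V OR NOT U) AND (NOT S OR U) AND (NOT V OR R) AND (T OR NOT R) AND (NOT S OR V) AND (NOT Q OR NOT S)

Branch on P: set P = true.
From the singleton clause (U), U = true.
From the singleton clause (NOT V), V = false.
From the singleton clause (NOT T), T = false.
From the singleton clause (NOT S), S = false.
From the singleton clause (NOT R), R = false.
From the singleton clause (NOT Q), Q = false.
Every clause now holds.

P: true; Q: false; R: false; S: false; T: false; U: true; V: false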